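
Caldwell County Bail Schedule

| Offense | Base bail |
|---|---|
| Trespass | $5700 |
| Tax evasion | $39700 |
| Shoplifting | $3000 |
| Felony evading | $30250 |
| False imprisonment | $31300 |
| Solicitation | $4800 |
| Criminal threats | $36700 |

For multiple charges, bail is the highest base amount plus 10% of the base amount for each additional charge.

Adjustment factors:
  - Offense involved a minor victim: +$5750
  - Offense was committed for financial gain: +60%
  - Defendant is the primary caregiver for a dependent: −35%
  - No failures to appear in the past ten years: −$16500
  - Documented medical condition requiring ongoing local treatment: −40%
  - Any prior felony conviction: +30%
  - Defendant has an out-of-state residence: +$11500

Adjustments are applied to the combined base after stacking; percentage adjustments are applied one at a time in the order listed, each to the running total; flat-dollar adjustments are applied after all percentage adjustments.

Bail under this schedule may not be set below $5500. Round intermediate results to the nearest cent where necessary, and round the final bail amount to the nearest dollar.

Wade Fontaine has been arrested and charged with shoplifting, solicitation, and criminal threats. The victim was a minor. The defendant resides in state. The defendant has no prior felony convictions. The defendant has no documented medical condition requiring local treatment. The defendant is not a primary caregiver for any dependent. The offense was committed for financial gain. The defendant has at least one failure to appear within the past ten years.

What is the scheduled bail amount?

Base amounts from the schedule: shoplifting $3000; solicitation $4800; criminal threats $36700.
Stacking rule: highest base plus 10% of each additional charge. Highest is criminal threats at $36700. Additional: $3000 × 10% = $300; $4800 × 10% = $480. Combined base = $36700 + $780 = $37480.
Offense was committed for financial gain (+60%): $37480 × 1.6 = $59968.
Offense involved a minor victim (+$5750 flat): $59968 + $5750 = $65718.
$65718 is at or above the $5500 minimum.

$65718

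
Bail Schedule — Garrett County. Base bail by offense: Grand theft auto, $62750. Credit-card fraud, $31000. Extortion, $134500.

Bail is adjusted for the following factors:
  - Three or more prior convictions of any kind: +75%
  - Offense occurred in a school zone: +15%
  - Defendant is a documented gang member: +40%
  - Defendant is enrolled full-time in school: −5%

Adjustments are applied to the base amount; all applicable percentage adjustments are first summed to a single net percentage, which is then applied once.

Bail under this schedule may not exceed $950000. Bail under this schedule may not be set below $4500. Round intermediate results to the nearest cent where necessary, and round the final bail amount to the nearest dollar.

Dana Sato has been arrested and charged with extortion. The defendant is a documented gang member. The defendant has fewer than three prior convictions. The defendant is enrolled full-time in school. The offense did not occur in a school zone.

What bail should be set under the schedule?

$181575

Base amounts from the schedule: extortion $134500.
Single charge. Combined base = $134500.
Net percentage adjustment: +40% −5% = +35%. $134500 × 1.35 = $181575.
$181575 is within the $950000 maximum.
$181575 is at or above the $4500 minimum.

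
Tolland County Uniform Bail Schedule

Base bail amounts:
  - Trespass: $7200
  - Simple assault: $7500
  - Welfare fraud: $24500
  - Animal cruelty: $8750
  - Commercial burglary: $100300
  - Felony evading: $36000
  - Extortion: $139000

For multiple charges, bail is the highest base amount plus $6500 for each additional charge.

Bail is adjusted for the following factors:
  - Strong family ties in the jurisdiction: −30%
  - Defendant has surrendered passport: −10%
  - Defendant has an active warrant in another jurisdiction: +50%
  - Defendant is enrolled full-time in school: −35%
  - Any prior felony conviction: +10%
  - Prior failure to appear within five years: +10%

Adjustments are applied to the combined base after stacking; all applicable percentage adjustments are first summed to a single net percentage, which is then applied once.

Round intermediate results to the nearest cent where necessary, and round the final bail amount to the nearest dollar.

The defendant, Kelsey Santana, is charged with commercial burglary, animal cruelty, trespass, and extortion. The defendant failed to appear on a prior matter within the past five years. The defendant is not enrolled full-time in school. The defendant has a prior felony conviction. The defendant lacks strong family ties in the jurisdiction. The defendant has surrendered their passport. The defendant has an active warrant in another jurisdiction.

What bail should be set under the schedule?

$253600

Base amounts from the schedule: commercial burglary $100300; animal cruelty $8750; trespass $7200; extortion $139000.
Stacking rule: highest base plus $6500 per additional charge. Highest is extortion at $139000; 3 additional charges → +$19500. Combined base = $158500.
Net percentage adjustment: −10% +50% +10% +10% = +60%. $158500 × 1.6 = $253600.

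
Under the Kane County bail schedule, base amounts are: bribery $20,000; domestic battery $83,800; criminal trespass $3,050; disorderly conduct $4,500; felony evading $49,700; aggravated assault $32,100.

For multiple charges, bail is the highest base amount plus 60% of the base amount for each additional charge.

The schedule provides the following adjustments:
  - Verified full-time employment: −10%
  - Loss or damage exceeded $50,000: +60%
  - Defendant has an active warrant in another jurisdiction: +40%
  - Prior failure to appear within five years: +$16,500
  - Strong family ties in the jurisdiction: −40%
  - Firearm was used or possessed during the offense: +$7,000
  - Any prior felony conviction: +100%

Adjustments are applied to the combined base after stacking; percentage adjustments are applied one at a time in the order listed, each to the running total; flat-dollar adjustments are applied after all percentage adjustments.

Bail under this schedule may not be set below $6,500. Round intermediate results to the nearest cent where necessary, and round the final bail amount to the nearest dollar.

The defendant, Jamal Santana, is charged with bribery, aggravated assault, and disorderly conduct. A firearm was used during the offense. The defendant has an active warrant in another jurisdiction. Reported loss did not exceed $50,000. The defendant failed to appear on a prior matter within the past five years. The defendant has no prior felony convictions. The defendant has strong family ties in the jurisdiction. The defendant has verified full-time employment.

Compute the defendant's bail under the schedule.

Base amounts from the schedule: bribery $20,000; aggravated assault $32,100; disorderly conduct $4,500.
Stacking rule: highest base plus 60% of each additional charge. Highest is aggravated assault at $32,100. Additional: $20,000 × 60% = $12,000; $4,500 × 60% = $2,700. Combined base = $32,100 + $14,700 = $46,800.
Verified full-time employment (−10%): $46,800 × 0.9 = $42,120.
Defendant has an active warrant in another jurisdiction (+40%): $42,120 × 1.4 = $58,968.
Strong family ties in the jurisdiction (−40%): $58,968 × 0.6 = $35,380.80.
Prior failure to appear within five years (+$16,500 flat): $35,380.80 + $16,500 = $51,880.80.
Firearm was used or possessed during the offense (+$7,000 flat): $51,880.80 + $7,000 = $58,880.80.
$58,880.80 is at or above the $6,500 minimum.
Rounded to the nearest dollar: $58,881.

$58,881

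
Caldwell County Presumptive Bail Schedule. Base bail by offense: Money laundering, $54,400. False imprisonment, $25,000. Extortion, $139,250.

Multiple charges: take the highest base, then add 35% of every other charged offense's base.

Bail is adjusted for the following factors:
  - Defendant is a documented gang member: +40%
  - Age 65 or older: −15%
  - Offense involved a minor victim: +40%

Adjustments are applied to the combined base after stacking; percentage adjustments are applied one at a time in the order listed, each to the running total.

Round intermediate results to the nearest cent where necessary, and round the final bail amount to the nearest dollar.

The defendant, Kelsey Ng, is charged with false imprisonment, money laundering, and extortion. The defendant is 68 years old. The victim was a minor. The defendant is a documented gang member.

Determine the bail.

$278,289

Base amounts from the schedule: false imprisonment $25,000; money laundering $54,400; extortion $139,250.
Stacking rule: highest base plus 35% of each additional charge. Highest is extortion at $139,250. Additional: $25,000 × 35% = $8,750; $54,400 × 35% = $19,040. Combined base = $139,250 + $27,790 = $167,040.
Defendant is a documented gang member (+40%): $167,040 × 1.4 = $233,856.
Age 65 or older (−15%): $233,856 × 0.85 = $198,777.60.
Offense involved a minor victim (+40%): $198,777.60 × 1.4 = $278,288.64.
Rounded to the nearest dollar: $278,289.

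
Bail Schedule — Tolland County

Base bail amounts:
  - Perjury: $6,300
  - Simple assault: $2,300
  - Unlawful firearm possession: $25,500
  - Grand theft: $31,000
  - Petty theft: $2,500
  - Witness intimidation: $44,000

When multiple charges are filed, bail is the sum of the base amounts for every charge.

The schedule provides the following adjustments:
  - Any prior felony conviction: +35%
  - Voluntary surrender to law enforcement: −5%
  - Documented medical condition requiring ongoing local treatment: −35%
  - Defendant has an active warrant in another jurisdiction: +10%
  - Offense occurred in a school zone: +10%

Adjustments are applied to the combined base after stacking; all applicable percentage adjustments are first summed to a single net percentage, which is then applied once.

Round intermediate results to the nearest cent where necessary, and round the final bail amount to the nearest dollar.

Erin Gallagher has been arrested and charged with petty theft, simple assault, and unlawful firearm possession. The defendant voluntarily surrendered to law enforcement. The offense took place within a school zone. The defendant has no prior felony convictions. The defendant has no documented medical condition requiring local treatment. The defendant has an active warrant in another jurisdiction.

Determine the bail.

Base amounts from the schedule: petty theft $2,500; simple assault $2,300; unlawful firearm possession $25,500.
Stacking rule: sum of all bases. $2,500 + $2,300 + $25,500 = $30,300.
Net percentage adjustment: −5% +10% +10% = +15%. $30,300 × 1.15 = $34,845.

$34,845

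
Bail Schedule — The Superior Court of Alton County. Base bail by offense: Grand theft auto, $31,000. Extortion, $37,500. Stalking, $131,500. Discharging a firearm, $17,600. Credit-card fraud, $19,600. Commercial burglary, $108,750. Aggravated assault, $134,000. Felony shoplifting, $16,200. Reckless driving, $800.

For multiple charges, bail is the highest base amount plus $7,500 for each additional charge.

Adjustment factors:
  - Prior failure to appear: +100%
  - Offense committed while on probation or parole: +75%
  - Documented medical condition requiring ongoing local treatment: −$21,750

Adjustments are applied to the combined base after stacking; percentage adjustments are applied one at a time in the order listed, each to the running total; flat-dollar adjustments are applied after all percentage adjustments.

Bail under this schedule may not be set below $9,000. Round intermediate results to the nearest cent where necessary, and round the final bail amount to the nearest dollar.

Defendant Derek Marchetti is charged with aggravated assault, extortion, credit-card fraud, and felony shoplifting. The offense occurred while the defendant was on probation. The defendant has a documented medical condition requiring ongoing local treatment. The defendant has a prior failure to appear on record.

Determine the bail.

Base amounts from the schedule: aggravated assault $134,000; extortion $37,500; credit-card fraud $19,600; felony shoplifting $16,200.
Stacking rule: highest base plus $7,500 per additional charge. Highest is aggravated assault at $134,000; 3 additional charges → +$22,500. Combined base = $156,500.
Prior failure to appear (+100%): $156,500 × 2 = $313,000.
Offense committed while on probation or parole (+75%): $313,000 × 1.75 = $547,750.
Documented medical condition requiring ongoing local treatment (−$21,750 flat): $547,750 − $21,750 = $526,000.
$526,000 is at or above the $9,000 minimum.

$526,000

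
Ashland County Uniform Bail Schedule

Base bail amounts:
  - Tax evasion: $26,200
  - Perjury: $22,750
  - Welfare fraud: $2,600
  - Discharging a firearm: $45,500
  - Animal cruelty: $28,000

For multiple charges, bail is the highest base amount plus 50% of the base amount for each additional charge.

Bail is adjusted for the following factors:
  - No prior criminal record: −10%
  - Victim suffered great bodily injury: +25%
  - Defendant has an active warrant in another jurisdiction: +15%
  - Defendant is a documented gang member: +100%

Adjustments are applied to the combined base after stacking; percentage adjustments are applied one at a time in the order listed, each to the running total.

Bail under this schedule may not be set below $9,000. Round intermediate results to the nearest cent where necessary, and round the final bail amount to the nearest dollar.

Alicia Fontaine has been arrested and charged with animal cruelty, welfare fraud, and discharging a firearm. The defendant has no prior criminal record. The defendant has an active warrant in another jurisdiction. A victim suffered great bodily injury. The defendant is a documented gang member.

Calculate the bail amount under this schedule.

$157,320

Base amounts from the schedule: animal cruelty $28,000; welfare fraud $2,600; discharging a firearm $45,500.
Stacking rule: highest base plus 50% of each additional charge. Highest is discharging a firearm at $45,500. Additional: $28,000 × 50% = $14,000; $2,600 × 50% = $1,300. Combined base = $45,500 + $15,300 = $60,800.
No prior criminal record (−10%): $60,800 × 0.9 = $54,720.
Victim suffered great bodily injury (+25%): $54,720 × 1.25 = $68,400.
Defendant has an active warrant in another jurisdiction (+15%): $68,400 × 1.15 = $78,660.
Defendant is a documented gang member (+100%): $78,660 × 2 = $157,320.
$157,320 is at or above the $9,000 minimum.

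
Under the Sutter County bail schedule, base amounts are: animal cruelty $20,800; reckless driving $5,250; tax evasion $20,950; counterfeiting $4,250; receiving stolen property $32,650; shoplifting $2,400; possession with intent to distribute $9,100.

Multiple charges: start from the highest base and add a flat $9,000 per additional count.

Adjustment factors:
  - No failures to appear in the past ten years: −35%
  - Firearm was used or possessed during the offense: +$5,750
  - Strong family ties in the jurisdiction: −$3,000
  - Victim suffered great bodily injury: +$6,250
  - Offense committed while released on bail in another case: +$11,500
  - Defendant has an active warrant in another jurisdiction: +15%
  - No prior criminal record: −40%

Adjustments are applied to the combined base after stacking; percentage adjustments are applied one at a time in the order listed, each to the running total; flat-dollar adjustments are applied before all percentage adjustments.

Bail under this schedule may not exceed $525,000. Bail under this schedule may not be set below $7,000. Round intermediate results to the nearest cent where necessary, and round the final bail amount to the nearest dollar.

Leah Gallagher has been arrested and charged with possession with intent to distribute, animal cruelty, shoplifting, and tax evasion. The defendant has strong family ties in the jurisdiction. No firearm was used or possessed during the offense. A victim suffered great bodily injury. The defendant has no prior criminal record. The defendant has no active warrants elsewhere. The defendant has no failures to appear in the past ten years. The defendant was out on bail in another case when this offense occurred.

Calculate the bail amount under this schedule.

Base amounts from the schedule: possession with intent to distribute $9,100; animal cruelty $20,800; shoplifting $2,400; tax evasion $20,950.
Stacking rule: highest base plus $9,000 per additional charge. Highest is tax evasion at $20,950; 3 additional charges → +$27,000. Combined base = $47,950.
Strong family ties in the jurisdiction (−$3,000 flat): $47,950 − $3,000 = $44,950.
Victim suffered great bodily injury (+$6,250 flat): $44,950 + $6,250 = $51,200.
Offense committed while released on bail in another case (+$11,500 flat): $51,200 + $11,500 = $62,700.
No failures to appear in the past ten years (−35%): $62,700 × 0.65 = $40,755.
No prior criminal record (−40%): $40,755 × 0.6 = $24,453.
$24,453 is within the $525,000 maximum.
$24,453 is at or above the $7,000 minimum.

$24,453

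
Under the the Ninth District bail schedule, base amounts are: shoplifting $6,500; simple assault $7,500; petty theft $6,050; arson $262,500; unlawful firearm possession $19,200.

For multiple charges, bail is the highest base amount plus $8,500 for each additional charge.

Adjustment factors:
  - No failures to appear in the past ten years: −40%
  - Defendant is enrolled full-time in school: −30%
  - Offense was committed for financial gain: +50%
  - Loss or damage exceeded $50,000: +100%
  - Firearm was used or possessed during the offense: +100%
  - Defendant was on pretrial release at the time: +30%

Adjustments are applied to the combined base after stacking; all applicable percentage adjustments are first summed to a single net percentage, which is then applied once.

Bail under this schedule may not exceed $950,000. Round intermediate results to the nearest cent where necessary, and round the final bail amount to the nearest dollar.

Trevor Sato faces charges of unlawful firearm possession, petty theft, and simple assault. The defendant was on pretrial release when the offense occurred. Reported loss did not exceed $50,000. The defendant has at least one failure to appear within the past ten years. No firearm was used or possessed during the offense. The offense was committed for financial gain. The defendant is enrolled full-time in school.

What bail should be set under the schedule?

Base amounts from the schedule: unlawful firearm possession $19,200; petty theft $6,050; simple assault $7,500.
Stacking rule: highest base plus $8,500 per additional charge. Highest is unlawful firearm possession at $19,200; 2 additional charges → +$17,000. Combined base = $36,200.
Net percentage adjustment: −30% +50% +30% = +50%. $36,200 × 1.5 = $54,300.
$54,300 is within the $950,000 maximum.

$54,300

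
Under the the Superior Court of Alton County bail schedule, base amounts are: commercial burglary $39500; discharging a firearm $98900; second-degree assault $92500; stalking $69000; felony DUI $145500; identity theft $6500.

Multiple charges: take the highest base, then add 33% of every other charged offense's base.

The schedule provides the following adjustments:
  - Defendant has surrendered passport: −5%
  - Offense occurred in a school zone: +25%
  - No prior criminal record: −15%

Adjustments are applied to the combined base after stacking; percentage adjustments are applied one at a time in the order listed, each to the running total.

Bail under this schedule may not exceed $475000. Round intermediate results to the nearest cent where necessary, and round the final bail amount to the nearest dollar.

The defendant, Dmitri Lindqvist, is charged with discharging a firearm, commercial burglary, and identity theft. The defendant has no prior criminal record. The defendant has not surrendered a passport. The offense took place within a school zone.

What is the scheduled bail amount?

$121210

Base amounts from the schedule: discharging a firearm $98900; commercial burglary $39500; identity theft $6500.
Stacking rule: highest base plus 33% of each additional charge. Highest is discharging a firearm at $98900. Additional: $39500 × 33% = $13035; $6500 × 33% = $2145. Combined base = $98900 + $15180 = $114080.
Offense occurred in a school zone (+25%): $114080 × 1.25 = $142600.
No prior criminal record (−15%): $142600 × 0.85 = $121210.
$121210 is within the $475000 maximum.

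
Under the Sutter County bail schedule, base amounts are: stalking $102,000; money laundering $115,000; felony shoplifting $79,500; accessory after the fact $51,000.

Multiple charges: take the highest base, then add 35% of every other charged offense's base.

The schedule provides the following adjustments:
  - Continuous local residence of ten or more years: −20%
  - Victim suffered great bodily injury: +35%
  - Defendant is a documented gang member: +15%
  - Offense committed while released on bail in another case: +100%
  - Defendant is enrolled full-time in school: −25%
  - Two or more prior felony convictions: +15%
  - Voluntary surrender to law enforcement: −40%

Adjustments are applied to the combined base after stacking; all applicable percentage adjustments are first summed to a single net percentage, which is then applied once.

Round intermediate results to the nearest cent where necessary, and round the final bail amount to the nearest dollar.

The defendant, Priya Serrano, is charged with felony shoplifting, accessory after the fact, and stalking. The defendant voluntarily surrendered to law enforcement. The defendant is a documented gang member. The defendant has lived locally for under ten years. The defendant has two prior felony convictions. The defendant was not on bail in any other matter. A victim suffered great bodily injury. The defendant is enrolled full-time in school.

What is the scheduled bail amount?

Base amounts from the schedule: felony shoplifting $79,500; accessory after the fact $51,000; stalking $102,000.
Stacking rule: highest base plus 35% of each additional charge. Highest is stalking at $102,000. Additional: $79,500 × 35% = $27,825; $51,000 × 35% = $17,850. Combined base = $102,000 + $45,675 = $147,675.
Net percentage adjustment: +35% +15% −25% +15% −40% = +0%. $147,675 × 1 = $147,675.

$147,675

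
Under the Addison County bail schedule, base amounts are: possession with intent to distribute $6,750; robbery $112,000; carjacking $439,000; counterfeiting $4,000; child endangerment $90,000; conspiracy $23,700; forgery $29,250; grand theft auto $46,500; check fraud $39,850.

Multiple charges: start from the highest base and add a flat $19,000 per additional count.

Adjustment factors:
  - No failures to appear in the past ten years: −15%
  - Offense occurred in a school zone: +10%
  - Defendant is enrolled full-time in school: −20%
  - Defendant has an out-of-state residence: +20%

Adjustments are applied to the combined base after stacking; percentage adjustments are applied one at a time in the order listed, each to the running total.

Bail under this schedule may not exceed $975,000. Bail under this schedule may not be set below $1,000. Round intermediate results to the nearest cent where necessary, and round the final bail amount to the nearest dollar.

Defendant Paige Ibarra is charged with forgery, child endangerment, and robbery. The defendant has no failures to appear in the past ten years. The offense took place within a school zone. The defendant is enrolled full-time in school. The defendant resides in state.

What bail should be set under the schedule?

Base amounts from the schedule: forgery $29,250; child endangerment $90,000; robbery $112,000.
Stacking rule: highest base plus $19,000 per additional charge. Highest is robbery at $112,000; 2 additional charges → +$38,000. Combined base = $150,000.
No failures to appear in the past ten years (−15%): $150,000 × 0.85 = $127,500.
Offense occurred in a school zone (+10%): $127,500 × 1.1 = $140,250.
Defendant is enrolled full-time in school (−20%): $140,250 × 0.8 = $112,200.
$112,200 is within the $975,000 maximum.
$112,200 is at or above the $1,000 minimum.

$112,200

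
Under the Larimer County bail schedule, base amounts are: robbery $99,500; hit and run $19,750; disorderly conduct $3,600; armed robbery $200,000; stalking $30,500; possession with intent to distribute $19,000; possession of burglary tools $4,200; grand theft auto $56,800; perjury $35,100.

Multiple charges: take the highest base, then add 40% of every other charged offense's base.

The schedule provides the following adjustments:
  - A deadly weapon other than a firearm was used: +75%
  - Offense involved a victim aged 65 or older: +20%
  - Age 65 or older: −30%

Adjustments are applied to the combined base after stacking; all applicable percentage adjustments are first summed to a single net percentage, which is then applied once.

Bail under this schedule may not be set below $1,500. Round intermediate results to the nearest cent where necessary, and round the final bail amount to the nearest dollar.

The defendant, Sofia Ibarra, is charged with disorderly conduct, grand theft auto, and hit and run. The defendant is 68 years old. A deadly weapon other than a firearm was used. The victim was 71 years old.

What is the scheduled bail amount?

$109,131

Base amounts from the schedule: disorderly conduct $3,600; grand theft auto $56,800; hit and run $19,750.
Stacking rule: highest base plus 40% of each additional charge. Highest is grand theft auto at $56,800. Additional: $3,600 × 40% = $1,440; $19,750 × 40% = $7,900. Combined base = $56,800 + $9,340 = $66,140.
Net percentage adjustment: +75% +20% −30% = +65%. $66,140 × 1.65 = $109,131.
$109,131 is at or above the $1,500 minimum.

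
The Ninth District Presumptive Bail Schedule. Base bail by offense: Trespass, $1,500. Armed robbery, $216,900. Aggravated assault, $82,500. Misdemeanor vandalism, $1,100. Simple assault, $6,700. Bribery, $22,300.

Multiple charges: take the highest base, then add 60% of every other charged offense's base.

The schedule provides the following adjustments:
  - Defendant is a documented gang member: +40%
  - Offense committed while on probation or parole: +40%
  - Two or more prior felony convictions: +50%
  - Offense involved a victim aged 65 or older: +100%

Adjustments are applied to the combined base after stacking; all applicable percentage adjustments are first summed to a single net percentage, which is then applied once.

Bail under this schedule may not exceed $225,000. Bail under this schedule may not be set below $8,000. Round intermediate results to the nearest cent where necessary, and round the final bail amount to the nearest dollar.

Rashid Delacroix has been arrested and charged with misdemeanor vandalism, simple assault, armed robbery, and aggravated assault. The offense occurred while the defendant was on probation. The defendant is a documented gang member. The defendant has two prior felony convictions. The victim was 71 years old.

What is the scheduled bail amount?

$225,000

Base amounts from the schedule: misdemeanor vandalism $1,100; simple assault $6,700; armed robbery $216,900; aggravated assault $82,500.
Stacking rule: highest base plus 60% of each additional charge. Highest is armed robbery at $216,900. Additional: $1,100 × 60% = $660; $6,700 × 60% = $4,020; $82,500 × 60% = $49,500. Combined base = $216,900 + $54,180 = $271,080.
Net percentage adjustment: +40% +40% +50% +100% = +230%. $271,080 × 3.3 = $894,564.
Result $894,564 exceeds the maximum of $225,000; bail is capped at $225,000.
$225,000 is at or above the $8,000 minimum.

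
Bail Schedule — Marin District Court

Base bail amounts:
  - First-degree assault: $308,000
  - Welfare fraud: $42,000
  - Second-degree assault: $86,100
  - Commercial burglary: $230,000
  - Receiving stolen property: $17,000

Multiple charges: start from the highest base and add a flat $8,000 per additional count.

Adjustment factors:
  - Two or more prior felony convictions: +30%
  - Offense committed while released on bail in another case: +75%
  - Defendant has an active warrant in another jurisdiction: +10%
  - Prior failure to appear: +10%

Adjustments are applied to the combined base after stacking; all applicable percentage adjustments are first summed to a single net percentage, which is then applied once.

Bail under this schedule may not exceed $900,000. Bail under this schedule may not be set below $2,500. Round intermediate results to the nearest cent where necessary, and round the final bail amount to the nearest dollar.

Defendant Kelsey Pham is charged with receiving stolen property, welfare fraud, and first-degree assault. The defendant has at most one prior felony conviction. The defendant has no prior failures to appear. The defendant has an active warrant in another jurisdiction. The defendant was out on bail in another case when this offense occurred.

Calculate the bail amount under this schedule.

$599,400

Base amounts from the schedule: receiving stolen property $17,000; welfare fraud $42,000; first-degree assault $308,000.
Stacking rule: highest base plus $8,000 per additional charge. Highest is first-degree assault at $308,000; 2 additional charges → +$16,000. Combined base = $324,000.
Net percentage adjustment: +75% +10% = +85%. $324,000 × 1.85 = $599,400.
$599,400 is within the $900,000 maximum.
$599,400 is at or above the $2,500 minimum.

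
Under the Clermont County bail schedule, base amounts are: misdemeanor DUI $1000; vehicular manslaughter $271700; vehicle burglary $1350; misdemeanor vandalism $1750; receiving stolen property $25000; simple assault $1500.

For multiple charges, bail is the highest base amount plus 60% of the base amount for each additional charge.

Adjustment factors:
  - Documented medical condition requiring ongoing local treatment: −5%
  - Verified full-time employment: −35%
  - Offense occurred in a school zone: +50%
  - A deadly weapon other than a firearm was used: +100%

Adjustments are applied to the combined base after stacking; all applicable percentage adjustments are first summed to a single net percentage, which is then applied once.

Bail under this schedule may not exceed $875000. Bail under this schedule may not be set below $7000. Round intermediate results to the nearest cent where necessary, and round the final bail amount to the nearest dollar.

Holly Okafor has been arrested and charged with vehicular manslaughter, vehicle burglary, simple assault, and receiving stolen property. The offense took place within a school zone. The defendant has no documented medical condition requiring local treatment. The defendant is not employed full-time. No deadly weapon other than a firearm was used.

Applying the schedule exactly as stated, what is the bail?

Base amounts from the schedule: vehicular manslaughter $271700; vehicle burglary $1350; simple assault $1500; receiving stolen property $25000.
Stacking rule: highest base plus 60% of each additional charge. Highest is vehicular manslaughter at $271700. Additional: $1350 × 60% = $810; $1500 × 60% = $900; $25000 × 60% = $15000. Combined base = $271700 + $16710 = $288410.
Offense occurred in a school zone (+50%): $288410 × 1.5 = $432615.
$432615 is within the $875000 maximum.
$432615 is at or above the $7000 minimum.

$432615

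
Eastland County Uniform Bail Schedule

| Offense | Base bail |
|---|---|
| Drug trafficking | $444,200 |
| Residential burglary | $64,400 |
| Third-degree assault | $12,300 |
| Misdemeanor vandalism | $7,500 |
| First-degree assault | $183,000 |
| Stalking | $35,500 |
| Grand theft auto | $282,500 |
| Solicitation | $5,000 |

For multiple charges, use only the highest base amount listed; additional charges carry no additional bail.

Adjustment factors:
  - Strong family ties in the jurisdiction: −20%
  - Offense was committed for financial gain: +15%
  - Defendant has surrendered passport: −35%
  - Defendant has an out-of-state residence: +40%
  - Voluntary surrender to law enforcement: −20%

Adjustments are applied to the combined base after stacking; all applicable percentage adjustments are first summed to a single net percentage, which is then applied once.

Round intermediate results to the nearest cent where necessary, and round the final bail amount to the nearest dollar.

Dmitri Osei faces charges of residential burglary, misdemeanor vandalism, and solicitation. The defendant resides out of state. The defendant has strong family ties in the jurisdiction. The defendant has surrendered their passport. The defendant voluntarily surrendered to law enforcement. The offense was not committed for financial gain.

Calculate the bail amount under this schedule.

$41,860

Base amounts from the schedule: residential burglary $64,400; misdemeanor vandalism $7,500; solicitation $5,000.
Stacking rule: use the highest base only. Highest is residential burglary at $64,400. Combined base = $64,400.
Net percentage adjustment: −20% −35% +40% −20% = −35%. $64,400 × 0.65 = $41,860.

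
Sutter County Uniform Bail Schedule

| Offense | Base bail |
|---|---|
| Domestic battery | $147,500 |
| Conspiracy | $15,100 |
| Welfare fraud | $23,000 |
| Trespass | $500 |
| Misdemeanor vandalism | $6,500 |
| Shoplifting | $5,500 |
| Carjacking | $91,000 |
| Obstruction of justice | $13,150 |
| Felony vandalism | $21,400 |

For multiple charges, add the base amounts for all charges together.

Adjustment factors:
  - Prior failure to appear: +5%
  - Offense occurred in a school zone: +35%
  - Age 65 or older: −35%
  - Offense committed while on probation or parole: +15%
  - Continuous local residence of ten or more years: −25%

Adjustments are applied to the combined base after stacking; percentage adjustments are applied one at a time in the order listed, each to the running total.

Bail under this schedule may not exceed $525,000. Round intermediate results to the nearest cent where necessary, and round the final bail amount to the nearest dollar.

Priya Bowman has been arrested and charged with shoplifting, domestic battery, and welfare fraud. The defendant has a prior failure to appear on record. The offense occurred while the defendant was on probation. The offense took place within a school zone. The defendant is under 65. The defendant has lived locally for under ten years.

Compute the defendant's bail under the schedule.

Base amounts from the schedule: shoplifting $5,500; domestic battery $147,500; welfare fraud $23,000.
Stacking rule: sum of all bases. $5,500 + $147,500 + $23,000 = $176,000.
Prior failure to appear (+5%): $176,000 × 1.05 = $184,800.
Offense occurred in a school zone (+35%): $184,800 × 1.35 = $249,480.
Offense committed while on probation or parole (+15%): $249,480 × 1.15 = $286,902.
$286,902 is within the $525,000 maximum.

$286,902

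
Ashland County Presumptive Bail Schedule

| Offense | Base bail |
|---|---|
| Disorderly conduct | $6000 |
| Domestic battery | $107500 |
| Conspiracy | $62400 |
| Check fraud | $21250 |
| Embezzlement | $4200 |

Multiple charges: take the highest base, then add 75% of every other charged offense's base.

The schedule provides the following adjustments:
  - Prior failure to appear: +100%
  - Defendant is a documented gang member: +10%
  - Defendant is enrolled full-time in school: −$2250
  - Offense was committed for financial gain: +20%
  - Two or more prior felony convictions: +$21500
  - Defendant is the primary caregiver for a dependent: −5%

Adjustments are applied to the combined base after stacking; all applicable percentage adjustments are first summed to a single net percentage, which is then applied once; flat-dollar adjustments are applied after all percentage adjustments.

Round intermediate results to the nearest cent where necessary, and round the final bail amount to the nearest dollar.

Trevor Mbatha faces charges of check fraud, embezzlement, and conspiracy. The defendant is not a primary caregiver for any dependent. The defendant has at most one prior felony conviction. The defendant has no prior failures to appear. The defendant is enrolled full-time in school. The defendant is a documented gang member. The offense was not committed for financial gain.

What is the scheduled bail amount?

$87386

Base amounts from the schedule: check fraud $21250; embezzlement $4200; conspiracy $62400.
Stacking rule: highest base plus 75% of each additional charge. Highest is conspiracy at $62400. Additional: $21250 × 75% = $15937.50; $4200 × 75% = $3150. Combined base = $62400 + $19087.50 = $81487.50.
Defendant is a documented gang member (+10%): $81487.50 × 1.1 = $89636.25.
Defendant is enrolled full-time in school (−$2250 flat): $89636.25 − $2250 = $87386.25.
Rounded to the nearest dollar: $87386.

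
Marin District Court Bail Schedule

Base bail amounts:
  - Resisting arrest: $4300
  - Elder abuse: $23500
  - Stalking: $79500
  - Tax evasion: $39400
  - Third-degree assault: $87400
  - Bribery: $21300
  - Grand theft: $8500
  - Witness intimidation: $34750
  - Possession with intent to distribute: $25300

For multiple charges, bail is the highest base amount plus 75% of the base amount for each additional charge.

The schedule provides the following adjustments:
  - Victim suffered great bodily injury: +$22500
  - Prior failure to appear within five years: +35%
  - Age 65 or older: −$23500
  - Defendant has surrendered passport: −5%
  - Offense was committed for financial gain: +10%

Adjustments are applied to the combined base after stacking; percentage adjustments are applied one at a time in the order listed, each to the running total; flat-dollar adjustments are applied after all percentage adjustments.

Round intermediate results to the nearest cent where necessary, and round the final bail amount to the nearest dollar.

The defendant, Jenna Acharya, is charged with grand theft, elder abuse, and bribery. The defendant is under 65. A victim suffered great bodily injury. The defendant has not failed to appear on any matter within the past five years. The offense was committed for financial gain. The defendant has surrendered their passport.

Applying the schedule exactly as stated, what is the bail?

Base amounts from the schedule: grand theft $8500; elder abuse $23500; bribery $21300.
Stacking rule: highest base plus 75% of each additional charge. Highest is elder abuse at $23500. Additional: $8500 × 75% = $6375; $21300 × 75% = $15975. Combined base = $23500 + $22350 = $45850.
Defendant has surrendered passport (−5%): $45850 × 0.95 = $43557.50.
Offense was committed for financial gain (+10%): $43557.50 × 1.1 = $47913.25.
Victim suffered great bodily injury (+$22500 flat): $47913.25 + $22500 = $70413.25.
Rounded to the nearest dollar: $70413.

$70413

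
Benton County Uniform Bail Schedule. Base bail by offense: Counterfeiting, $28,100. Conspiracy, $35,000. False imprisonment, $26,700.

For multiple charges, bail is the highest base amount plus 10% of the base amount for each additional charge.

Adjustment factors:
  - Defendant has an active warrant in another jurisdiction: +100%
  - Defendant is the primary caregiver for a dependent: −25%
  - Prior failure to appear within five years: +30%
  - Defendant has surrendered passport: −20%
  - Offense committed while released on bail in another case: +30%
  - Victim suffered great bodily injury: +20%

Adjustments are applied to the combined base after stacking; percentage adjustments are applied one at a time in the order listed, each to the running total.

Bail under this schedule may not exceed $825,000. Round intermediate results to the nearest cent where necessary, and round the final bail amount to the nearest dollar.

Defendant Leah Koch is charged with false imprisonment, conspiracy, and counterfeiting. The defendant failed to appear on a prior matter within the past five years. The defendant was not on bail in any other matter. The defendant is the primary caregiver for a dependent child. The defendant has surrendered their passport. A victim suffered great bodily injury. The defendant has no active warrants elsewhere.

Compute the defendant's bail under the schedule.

Base amounts from the schedule: false imprisonment $26,700; conspiracy $35,000; counterfeiting $28,100.
Stacking rule: highest base plus 10% of each additional charge. Highest is conspiracy at $35,000. Additional: $26,700 × 10% = $2,670; $28,100 × 10% = $2,810. Combined base = $35,000 + $5,480 = $40,480.
Defendant is the primary caregiver for a dependent (−25%): $40,480 × 0.75 = $30,360.
Prior failure to appear within five years (+30%): $30,360 × 1.3 = $39,468.
Defendant has surrendered passport (−20%): $39,468 × 0.8 = $31,574.40.
Victim suffered great bodily injury (+20%): $31,574.40 × 1.2 = $37,889.28.
$37,889.28 is within the $825,000 maximum.
Rounded to the nearest dollar: $37,889.

$37,889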